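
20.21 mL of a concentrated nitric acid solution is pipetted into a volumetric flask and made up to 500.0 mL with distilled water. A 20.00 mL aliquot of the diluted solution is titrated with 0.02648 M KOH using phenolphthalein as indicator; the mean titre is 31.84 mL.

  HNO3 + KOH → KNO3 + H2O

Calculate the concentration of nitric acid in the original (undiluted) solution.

n(KOH) = 0.03184 × 0.02648 = 8.431 × 10^-4 mol
n(HNO3) in the aliquot = 8.431 × 10^-4 mol (1:1 ratio)
[HNO3]_dilute = 8.431 × 10^-4 / 0.02000 = 0.04216 mol/L
Dilution factor = 500.0 / 20.21 = 24.74
[HNO3]_stock = 0.04216 × 24.74 = 1.043 mol/L

1.043 M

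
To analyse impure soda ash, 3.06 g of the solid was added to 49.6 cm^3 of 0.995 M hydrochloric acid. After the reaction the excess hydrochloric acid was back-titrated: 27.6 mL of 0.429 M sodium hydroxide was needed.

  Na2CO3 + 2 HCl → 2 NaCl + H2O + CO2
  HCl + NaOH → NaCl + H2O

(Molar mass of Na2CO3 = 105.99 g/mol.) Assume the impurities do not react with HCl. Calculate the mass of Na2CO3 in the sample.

n(HCl) added = 0.0496 × 0.995 = 0.0494 mol
n(NaOH) used in back-titration = 0.0276 × 0.429 = 0.0118 mol
n(HCl) left over = 0.0118 mol (1:1 ratio)
n(HCl) consumed by analyte = 0.0494 − 0.0118 = 0.0375 mol
From the 1:2 ratio, n(Na2CO3) = 1/2 × 0.0375 = 0.0188 mol
mass of Na2CO3 = 0.0188 × 105.99 = 1.99 g

1.99 g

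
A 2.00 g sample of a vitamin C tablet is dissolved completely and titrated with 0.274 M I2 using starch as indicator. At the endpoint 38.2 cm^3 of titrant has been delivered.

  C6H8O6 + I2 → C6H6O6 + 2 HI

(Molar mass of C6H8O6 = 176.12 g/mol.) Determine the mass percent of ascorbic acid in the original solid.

n(I2) = 0.0382 L × 0.274 mol/L = 0.0105 mol
n(C6H8O6) = 0.0105 mol (1:1 ratio)
mass of C6H8O6 = 0.0105 × 176.12 g/mol = 1.84 g
% C6H8O6 = 1.84 / 2.00 × 100 = 92.2 %

92.2 %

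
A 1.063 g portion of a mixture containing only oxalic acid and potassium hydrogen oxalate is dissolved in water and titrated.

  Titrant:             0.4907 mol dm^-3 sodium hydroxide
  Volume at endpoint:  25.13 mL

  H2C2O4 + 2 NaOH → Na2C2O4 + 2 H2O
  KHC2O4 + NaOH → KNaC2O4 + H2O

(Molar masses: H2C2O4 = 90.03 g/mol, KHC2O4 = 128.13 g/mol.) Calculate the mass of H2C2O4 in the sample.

n(NaOH) = 0.02513 × 0.4907 = 0.01233 mol
Let x = n(H2C2O4), y = n(KHC2O4).
Titrant: 2x + 1y = 0.01233;  mass: 90.03x + 128.13y = 1.063
Solving, x = 3.110 × 10^-3 mol, y = 6.111 × 10^-3 mol
mass of H2C2O4 = 3.110 × 10^-3 × 90.03 = 0.2800 g

0.2800 g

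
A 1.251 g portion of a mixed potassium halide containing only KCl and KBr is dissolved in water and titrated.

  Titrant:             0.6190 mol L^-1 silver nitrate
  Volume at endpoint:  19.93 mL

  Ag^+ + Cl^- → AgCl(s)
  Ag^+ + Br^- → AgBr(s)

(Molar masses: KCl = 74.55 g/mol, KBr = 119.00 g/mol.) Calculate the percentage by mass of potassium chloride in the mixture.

n(AgNO3) = 0.01993 × 0.6190 = 0.01234 mol
Let x = n(KCl), y = n(KBr).
Titrant: 1x + 1y = 0.01234;  mass: 74.55x + 119.00y = 1.251
Solving, x = 4.883 × 10^-3 mol, y = 7.453 × 10^-3 mol
mass of KCl = 4.883 × 10^-3 × 74.55 = 0.3641 g
% KCl = 0.3641 / 1.251 × 100 = 29.10 %

29.10 %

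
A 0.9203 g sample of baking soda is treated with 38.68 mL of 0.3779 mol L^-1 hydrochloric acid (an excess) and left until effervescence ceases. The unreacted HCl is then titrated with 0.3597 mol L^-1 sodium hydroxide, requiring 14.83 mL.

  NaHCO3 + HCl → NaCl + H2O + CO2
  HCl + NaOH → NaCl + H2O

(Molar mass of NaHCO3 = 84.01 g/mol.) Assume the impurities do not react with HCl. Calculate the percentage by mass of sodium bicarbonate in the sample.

n(HCl) added = 0.03868 × 0.3779 = 0.01462 mol
n(NaOH) used in back-titration = 0.01483 × 0.3597 = 5.334 × 10^-3 mol
n(HCl) left over = 5.334 × 10^-3 mol (1:1 ratio)
n(HCl) consumed by analyte = 0.01462 − 5.334 × 10^-3 = 9.283 × 10^-3 mol
n(NaHCO3) = 9.283 × 10^-3 mol (1:1 ratio)
mass of NaHCO3 = 9.283 × 10^-3 × 84.01 = 0.7798 g
% NaHCO3 = 0.7798 / 0.9203 × 100 = 84.74 %

84.74 %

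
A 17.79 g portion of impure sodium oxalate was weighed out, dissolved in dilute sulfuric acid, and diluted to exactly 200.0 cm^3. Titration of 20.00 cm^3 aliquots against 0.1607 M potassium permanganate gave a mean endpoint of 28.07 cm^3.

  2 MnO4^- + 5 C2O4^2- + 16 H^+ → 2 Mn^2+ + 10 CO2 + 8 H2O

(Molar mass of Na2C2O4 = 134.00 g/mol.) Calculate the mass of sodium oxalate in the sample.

n(KMnO4) per titration = 0.02807 × 0.1607 = 4.511 × 10^-3 mol
From the 5:2 ratio, n(Na2C2O4) in each aliquot = 5/2 × 4.511 × 10^-3 = 0.01128 mol
n(Na2C2O4) in the whole flask = 0.01128 × 200.0/20.00 = 0.1128 mol
mass of Na2C2O4 = 0.1128 × 134.00 = 15.11 g

15.11 g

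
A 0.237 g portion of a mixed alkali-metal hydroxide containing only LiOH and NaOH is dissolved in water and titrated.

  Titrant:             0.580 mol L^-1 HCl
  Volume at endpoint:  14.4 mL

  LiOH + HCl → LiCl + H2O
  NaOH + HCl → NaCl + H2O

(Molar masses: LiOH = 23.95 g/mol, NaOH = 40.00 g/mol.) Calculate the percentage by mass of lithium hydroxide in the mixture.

61.1 %

n(HCl) = 0.0144 × 0.580 = 8.35 × 10^-3 mol
Let x = n(LiOH), y = n(NaOH).
Titrant: 1x + 1y = 8.35 × 10^-3;  mass: 23.95x + 40.00y = 0.237
Solving, x = 6.05 × 10^-3 mol, y = 2.30 × 10^-3 mol
mass of LiOH = 6.05 × 10^-3 × 23.95 = 0.145 g
% LiOH = 0.145 / 0.237 × 100 = 61.1 %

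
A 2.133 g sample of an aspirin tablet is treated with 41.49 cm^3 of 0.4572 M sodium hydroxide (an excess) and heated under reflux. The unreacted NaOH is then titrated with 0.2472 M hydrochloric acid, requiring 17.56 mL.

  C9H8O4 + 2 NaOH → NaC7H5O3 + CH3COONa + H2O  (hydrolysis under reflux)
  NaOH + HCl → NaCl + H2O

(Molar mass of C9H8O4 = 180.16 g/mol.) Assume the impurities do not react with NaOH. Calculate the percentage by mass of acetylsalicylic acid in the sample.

n(NaOH) added = 0.04149 × 0.4572 = 0.01897 mol
n(HCl) used in back-titration = 0.01756 × 0.2472 = 4.341 × 10^-3 mol
n(NaOH) left over = 4.341 × 10^-3 mol (1:1 ratio)
n(NaOH) consumed by analyte = 0.01897 − 4.341 × 10^-3 = 0.01463 mol
From the 1:2 ratio, n(C9H8O4) = 1/2 × 0.01463 = 7.314 × 10^-3 mol
mass of C9H8O4 = 7.314 × 10^-3 × 180.16 = 1.318 g
% C9H8O4 = 1.318 / 2.133 × 100 = 61.78 %

61.78 %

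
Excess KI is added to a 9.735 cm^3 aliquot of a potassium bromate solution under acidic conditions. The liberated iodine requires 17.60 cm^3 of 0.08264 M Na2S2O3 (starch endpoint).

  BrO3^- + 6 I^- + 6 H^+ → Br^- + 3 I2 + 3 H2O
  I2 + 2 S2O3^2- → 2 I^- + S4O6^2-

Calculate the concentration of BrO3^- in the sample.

n(S2O3^2-) = 0.01760 × 0.08264 = 1.454 × 10^-3 mol
n(I2) = n(S2O3^2-)/2 = 7.272 × 10^-4 mol
From the 1:3 ratio, n(BrO3^-) in the aliquot = 1/3 × 7.272 × 10^-4 = 2.424 × 10^-4 mol
[BrO3^-] = 2.424 × 10^-4 / 0.009735 = 0.02490 mol/L

0.02490 M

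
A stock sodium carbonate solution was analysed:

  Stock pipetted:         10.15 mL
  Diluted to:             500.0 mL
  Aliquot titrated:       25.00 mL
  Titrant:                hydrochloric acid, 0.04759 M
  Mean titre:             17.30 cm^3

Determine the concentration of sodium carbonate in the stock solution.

Na2CO3 + 2 HCl → 2 NaCl + H2O + CO2
n(HCl) = 0.01730 × 0.04759 = 8.233 × 10^-4 mol
From the 1:2 ratio, n(Na2CO3) in the aliquot = 1/2 × 8.233 × 10^-4 = 4.117 × 10^-4 mol
[Na2CO3]_dilute = 4.117 × 10^-4 / 0.02500 = 0.01647 mol/L
Dilution factor = 500.0 / 10.15 = 49.26
[Na2CO3]_stock = 0.01647 × 49.26 = 0.8111 mol/L

0.8111 M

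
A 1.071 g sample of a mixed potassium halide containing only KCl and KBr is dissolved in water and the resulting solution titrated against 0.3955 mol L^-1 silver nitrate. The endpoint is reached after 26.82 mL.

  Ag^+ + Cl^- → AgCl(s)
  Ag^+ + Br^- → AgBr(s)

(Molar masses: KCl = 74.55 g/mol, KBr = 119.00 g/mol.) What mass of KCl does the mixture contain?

0.3208 g

n(AgNO3) = 0.02682 × 0.3955 = 0.01061 mol
Let x = n(KCl), y = n(KBr).
Titrant: 1x + 1y = 0.01061;  mass: 74.55x + 119.00y = 1.071
Solving, x = 4.303 × 10^-3 mol, y = 6.304 × 10^-3 mol
mass of KCl = 4.303 × 10^-3 × 74.55 = 0.3208 g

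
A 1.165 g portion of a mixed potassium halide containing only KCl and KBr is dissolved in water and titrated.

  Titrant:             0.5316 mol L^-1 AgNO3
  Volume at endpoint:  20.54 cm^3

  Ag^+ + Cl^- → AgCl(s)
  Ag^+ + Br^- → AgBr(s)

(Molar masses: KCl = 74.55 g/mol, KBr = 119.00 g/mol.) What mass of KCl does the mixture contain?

n(AgNO3) = 0.02054 × 0.5316 = 0.01092 mol
Let x = n(KCl), y = n(KBr).
Titrant: 1x + 1y = 0.01092;  mass: 74.55x + 119.00y = 1.165
Solving, x = 3.023 × 10^-3 mol, y = 7.896 × 10^-3 mol
mass of KCl = 3.023 × 10^-3 × 74.55 = 0.2254 g

0.2254 g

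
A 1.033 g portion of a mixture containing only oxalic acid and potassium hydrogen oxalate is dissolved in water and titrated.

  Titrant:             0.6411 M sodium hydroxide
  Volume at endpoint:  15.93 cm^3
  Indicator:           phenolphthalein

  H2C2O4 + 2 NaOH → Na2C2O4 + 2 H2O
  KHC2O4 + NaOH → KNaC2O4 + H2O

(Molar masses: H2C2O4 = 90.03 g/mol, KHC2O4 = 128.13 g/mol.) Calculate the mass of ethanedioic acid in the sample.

0.1492 g

n(NaOH) = 0.01593 × 0.6411 = 0.01021 mol
Let x = n(H2C2O4), y = n(KHC2O4).
Titrant: 2x + 1y = 0.01021;  mass: 90.03x + 128.13y = 1.033
Solving, x = 1.658 × 10^-3 mol, y = 6.897 × 10^-3 mol
mass of H2C2O4 = 1.658 × 10^-3 × 90.03 = 0.1492 g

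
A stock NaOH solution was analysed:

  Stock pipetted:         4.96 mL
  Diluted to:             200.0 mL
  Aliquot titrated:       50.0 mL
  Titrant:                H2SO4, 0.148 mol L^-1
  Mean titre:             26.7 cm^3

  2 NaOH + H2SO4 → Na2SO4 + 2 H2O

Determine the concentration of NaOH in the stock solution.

n(H2SO4) = 0.0267 × 0.148 = 3.95 × 10^-3 mol
From the 2:1 ratio, n(NaOH) in the aliquot = 2/1 × 3.95 × 10^-3 = 7.90 × 10^-3 mol
[NaOH]_dilute = 7.90 × 10^-3 / 0.0500 = 0.158 mol/L
Dilution factor = 200.0 / 4.96 = 40.32
[NaOH]_stock = 0.158 × 40.32 = 6.37 mol/L

6.37 mol/L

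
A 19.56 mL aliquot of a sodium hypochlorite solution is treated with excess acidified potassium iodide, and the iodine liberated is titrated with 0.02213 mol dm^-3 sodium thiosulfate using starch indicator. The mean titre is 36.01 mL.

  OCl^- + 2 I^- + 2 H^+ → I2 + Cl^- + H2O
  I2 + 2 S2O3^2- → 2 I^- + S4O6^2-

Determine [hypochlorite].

0.02037 mol/L

n(S2O3^2-) = 0.03601 × 0.02213 = 7.969 × 10^-4 mol
n(I2) = n(S2O3^2-)/2 = 3.985 × 10^-4 mol
n(OCl^-) in the aliquot = 3.985 × 10^-4 mol (1:1 ratio)
[OCl^-] = 3.985 × 10^-4 / 0.01956 = 0.02037 mol/L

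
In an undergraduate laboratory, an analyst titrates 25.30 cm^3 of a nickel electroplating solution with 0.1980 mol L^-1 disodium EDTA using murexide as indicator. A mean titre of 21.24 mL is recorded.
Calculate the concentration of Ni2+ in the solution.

0.1662 mol/L

Ni^2+ + EDTA^4- → [Ni(EDTA)]^2-
n(EDTA) = 0.02124 L × 0.1980 mol/L = 4.206 × 10^-3 mol
n(Ni2+) = 4.206 × 10^-3 mol (1:1 mole ratio)
[Ni2+] = 4.206 × 10^-3 mol / 0.02530 L = 0.1662 mol/L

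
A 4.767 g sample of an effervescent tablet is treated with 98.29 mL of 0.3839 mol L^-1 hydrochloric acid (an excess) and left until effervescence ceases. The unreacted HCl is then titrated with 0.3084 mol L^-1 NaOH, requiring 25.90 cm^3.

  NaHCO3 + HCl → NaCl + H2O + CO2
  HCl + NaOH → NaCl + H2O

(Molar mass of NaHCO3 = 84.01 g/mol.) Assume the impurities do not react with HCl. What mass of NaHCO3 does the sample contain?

n(HCl) added = 0.09829 × 0.3839 = 0.03773 mol
n(NaOH) used in back-titration = 0.02590 × 0.3084 = 7.988 × 10^-3 mol
n(HCl) left over = 7.988 × 10^-3 mol (1:1 ratio)
n(HCl) consumed by analyte = 0.03773 − 7.988 × 10^-3 = 0.02975 mol
n(NaHCO3) = 0.02975 mol (1:1 ratio)
mass of NaHCO3 = 0.02975 × 84.01 = 2.499 g

2.499 g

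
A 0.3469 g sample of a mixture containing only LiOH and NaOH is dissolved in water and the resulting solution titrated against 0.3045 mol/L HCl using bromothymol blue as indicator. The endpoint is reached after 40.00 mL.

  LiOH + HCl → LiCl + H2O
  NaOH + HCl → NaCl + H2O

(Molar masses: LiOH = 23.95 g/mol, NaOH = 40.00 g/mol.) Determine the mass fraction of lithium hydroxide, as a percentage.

60.35 %

n(HCl) = 0.04000 × 0.3045 = 0.01218 mol
Let x = n(LiOH), y = n(NaOH).
Titrant: 1x + 1y = 0.01218;  mass: 23.95x + 40.00y = 0.3469
Solving, x = 8.741 × 10^-3 mol, y = 3.439 × 10^-3 mol
mass of LiOH = 8.741 × 10^-3 × 23.95 = 0.2094 g
% LiOH = 0.2094 / 0.3469 × 100 = 60.35 %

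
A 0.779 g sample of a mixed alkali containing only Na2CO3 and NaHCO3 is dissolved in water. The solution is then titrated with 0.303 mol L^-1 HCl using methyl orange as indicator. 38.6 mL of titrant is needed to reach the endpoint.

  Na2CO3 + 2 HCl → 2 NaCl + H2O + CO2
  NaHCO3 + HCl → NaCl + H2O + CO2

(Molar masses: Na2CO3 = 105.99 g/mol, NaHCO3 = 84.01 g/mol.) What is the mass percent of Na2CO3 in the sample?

n(HCl) = 0.0386 × 0.303 = 0.0117 mol
Let x = n(Na2CO3), y = n(NaHCO3).
Titrant: 2x + 1y = 0.0117;  mass: 105.99x + 84.01y = 0.779
Solving, x = 3.28 × 10^-3 mol, y = 5.13 × 10^-3 mol
mass of Na2CO3 = 3.28 × 10^-3 × 105.99 = 0.348 g
% Na2CO3 = 0.348 / 0.779 × 100 = 44.7 %

44.7 %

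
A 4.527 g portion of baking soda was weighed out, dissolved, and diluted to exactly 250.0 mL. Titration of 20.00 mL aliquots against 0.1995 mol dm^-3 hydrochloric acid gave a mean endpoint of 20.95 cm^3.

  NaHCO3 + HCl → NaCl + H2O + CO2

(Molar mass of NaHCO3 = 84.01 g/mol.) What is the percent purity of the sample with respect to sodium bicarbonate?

n(HCl) per titration = 0.02095 × 0.1995 = 4.180 × 10^-3 mol
n(NaHCO3) in each aliquot = 4.180 × 10^-3 mol (1:1 ratio)
n(NaHCO3) in the whole flask = 4.180 × 10^-3 × 250.0/20.00 = 0.05224 mol
mass of NaHCO3 = 0.05224 × 84.01 = 4.389 g
% NaHCO3 = 4.389 / 4.527 × 100 = 96.95 %

96.95 %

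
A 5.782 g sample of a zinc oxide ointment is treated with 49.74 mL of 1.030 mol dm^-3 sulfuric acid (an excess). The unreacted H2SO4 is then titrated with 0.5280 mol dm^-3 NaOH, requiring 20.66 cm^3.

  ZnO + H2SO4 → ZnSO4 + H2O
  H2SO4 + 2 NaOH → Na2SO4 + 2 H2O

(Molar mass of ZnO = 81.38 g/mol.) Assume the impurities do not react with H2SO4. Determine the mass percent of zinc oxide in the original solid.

n(H2SO4) added = 0.04974 × 1.030 = 0.05123 mol
n(NaOH) used in back-titration = 0.02066 × 0.5280 = 0.01091 mol
From the 1:2 ratio, n(H2SO4) left over = 1/2 × 0.01091 = 5.454 × 10^-3 mol
n(H2SO4) consumed by analyte = 0.05123 − 5.454 × 10^-3 = 0.04578 mol
n(ZnO) = 0.04578 mol (1:1 ratio)
mass of ZnO = 0.04578 × 81.38 = 3.725 g
% ZnO = 3.725 / 5.782 × 100 = 64.43 %

64.43 %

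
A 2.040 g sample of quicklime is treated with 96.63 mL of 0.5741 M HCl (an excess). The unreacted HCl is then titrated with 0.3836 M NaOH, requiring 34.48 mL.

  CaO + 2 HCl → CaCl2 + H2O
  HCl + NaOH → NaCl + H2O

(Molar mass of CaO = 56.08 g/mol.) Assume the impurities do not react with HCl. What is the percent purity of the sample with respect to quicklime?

n(HCl) added = 0.09663 × 0.5741 = 0.05548 mol
n(NaOH) used in back-titration = 0.03448 × 0.3836 = 0.01323 mol
n(HCl) left over = 0.01323 mol (1:1 ratio)
n(HCl) consumed by analyte = 0.05548 − 0.01323 = 0.04225 mol
From the 1:2 ratio, n(CaO) = 1/2 × 0.04225 = 0.02112 mol
mass of CaO = 0.02112 × 56.08 = 1.185 g
% CaO = 1.185 / 2.040 × 100 = 58.07 %

58.07 %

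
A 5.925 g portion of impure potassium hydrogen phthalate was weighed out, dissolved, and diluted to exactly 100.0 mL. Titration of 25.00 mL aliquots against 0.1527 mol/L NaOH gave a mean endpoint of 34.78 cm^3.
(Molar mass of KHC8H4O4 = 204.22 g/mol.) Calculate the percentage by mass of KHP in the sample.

73.22 %

KHC8H4O4 + NaOH → KNaC8H4O4 + H2O
n(NaOH) per titration = 0.03478 × 0.1527 = 5.311 × 10^-3 mol
n(KHC8H4O4) in each aliquot = 5.311 × 10^-3 mol (1:1 ratio)
n(KHC8H4O4) in the whole flask = 5.311 × 10^-3 × 100.0/25.00 = 0.02124 mol
mass of KHC8H4O4 = 0.02124 × 204.22 = 4.338 g
% KHC8H4O4 = 4.338 / 5.925 × 100 = 73.22 %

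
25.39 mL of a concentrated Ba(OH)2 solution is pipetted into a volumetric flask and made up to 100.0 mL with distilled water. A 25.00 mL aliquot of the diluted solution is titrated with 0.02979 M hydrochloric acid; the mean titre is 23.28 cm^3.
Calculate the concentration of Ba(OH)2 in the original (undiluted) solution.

Ba(OH)2 + 2 HCl → BaCl2 + 2 H2O
n(HCl) = 0.02328 × 0.02979 = 6.935 × 10^-4 mol
From the 1:2 ratio, n(Ba(OH)2) in the aliquot = 1/2 × 6.935 × 10^-4 = 3.468 × 10^-4 mol
[Ba(OH)2]_dilute = 3.468 × 10^-4 / 0.02500 = 0.01387 mol/L
Dilution factor = 100.0 / 25.39 = 3.939
[Ba(OH)2]_stock = 0.01387 × 3.939 = 0.05463 mol/L

0.05463 M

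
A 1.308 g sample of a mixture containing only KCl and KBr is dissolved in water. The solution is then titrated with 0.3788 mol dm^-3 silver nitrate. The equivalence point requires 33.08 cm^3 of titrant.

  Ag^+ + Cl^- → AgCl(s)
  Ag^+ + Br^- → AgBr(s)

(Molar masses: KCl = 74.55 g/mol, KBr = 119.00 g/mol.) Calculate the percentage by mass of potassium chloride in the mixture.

23.48 %

n(AgNO3) = 0.03308 × 0.3788 = 0.01253 mol
Let x = n(KCl), y = n(KBr).
Titrant: 1x + 1y = 0.01253;  mass: 74.55x + 119.00y = 1.308
Solving, x = 4.120 × 10^-3 mol, y = 8.410 × 10^-3 mol
mass of KCl = 4.120 × 10^-3 × 74.55 = 0.3072 g
% KCl = 0.3072 / 1.308 × 100 = 23.48 %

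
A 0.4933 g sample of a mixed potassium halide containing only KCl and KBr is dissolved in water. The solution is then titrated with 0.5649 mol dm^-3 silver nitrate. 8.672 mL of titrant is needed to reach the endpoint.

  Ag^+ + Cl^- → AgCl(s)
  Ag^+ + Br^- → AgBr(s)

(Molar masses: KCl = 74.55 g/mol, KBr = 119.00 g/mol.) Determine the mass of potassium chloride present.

0.1504 g

n(AgNO3) = 0.008672 × 0.5649 = 4.899 × 10^-3 mol
Let x = n(KCl), y = n(KBr).
Titrant: 1x + 1y = 4.899 × 10^-3;  mass: 74.55x + 119.00y = 0.4933
Solving, x = 2.017 × 10^-3 mol, y = 2.882 × 10^-3 mol
mass of KCl = 2.017 × 10^-3 × 74.55 = 0.1504 g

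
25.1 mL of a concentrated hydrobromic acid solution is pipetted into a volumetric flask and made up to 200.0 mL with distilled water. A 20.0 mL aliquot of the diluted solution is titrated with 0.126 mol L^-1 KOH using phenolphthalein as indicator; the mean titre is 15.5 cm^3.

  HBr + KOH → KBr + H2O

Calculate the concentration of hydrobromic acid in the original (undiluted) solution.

0.778 mol/L

n(KOH) = 0.0155 × 0.126 = 1.95 × 10^-3 mol
n(HBr) in the aliquot = 1.95 × 10^-3 mol (1:1 ratio)
[HBr]_dilute = 1.95 × 10^-3 / 0.0200 = 0.0977 mol/L
Dilution factor = 200.0 / 25.1 = 7.968
[HBr]_stock = 0.0977 × 7.968 = 0.778 mol/L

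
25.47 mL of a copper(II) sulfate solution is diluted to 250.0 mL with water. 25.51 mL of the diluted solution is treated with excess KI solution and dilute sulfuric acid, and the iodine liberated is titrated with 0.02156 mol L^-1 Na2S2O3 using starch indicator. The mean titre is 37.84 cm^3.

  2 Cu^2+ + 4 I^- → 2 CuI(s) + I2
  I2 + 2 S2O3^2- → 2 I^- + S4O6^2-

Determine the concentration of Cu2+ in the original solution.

n(S2O3^2-) = 0.03784 × 0.02156 = 8.158 × 10^-4 mol
n(I2) = n(S2O3^2-)/2 = 4.079 × 10^-4 mol
From the 2:1 ratio, n(Cu2+) in the aliquot = 2/1 × 4.079 × 10^-4 = 8.158 × 10^-4 mol
[Cu2+]_dilute = 8.158 × 10^-4 / 0.02551 = 0.03198 mol/L
[Cu2+]_original = 0.03198 × 250.0/25.47 = 0.3139 mol/L

0.3139 mol/L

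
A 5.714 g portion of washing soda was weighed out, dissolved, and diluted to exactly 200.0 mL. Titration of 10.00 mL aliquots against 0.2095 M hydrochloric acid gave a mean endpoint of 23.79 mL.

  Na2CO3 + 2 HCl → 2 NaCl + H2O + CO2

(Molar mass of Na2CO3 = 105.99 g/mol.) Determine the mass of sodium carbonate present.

n(HCl) per titration = 0.02379 × 0.2095 = 4.984 × 10^-3 mol
From the 1:2 ratio, n(Na2CO3) in each aliquot = 1/2 × 4.984 × 10^-3 = 2.492 × 10^-3 mol
n(Na2CO3) in the whole flask = 2.492 × 10^-3 × 200.0/10.00 = 0.04984 mol
mass of Na2CO3 = 0.04984 × 105.99 = 5.283 g

5.283 g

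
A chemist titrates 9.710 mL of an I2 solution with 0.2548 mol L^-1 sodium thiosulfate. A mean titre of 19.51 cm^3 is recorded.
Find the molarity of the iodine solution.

0.2560 mol/L

I2 + 2 S2O3^2- → 2 I^- + S4O6^2-
n(Na2S2O3) = 0.01951 L × 0.2548 mol/L = 4.971 × 10^-3 mol
From the 1:2 mole ratio, n(I2) = 1/2 × 4.971 × 10^-3 = 2.486 × 10^-3 mol
[I2] = 2.486 × 10^-3 mol / 0.009710 L = 0.2560 mol/L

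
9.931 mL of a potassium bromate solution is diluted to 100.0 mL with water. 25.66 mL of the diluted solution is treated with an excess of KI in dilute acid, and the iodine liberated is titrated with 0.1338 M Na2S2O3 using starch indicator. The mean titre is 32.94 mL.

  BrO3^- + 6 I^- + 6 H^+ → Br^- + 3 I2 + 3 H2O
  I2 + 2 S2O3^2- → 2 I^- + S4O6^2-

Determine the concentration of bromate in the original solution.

0.2883 M

n(S2O3^2-) = 0.03294 × 0.1338 = 4.407 × 10^-3 mol
n(I2) = n(S2O3^2-)/2 = 2.204 × 10^-3 mol
From the 1:3 ratio, n(BrO3^-) in the aliquot = 1/3 × 2.204 × 10^-3 = 7.346 × 10^-4 mol
[BrO3^-]_dilute = 7.346 × 10^-4 / 0.02566 = 0.02863 mol/L
[BrO3^-]_original = 0.02863 × 100.0/9.931 = 0.2883 mol/L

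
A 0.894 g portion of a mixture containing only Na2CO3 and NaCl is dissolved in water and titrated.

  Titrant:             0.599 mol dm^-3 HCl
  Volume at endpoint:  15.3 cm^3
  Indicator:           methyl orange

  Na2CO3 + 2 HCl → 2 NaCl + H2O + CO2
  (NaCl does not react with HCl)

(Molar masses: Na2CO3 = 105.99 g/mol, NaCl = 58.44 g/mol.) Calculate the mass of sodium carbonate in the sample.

0.486 g

n(HCl) = 0.0153 × 0.599 = 9.16 × 10^-3 mol
Let x = n(Na2CO3), y = n(NaCl).
Titrant: 2x = 9.16 × 10^-3;  mass: 105.99x + 58.44y = 0.894
Solving, x = 4.58 × 10^-3 mol, y = 6.99 × 10^-3 mol
mass of Na2CO3 = 4.58 × 10^-3 × 105.99 = 0.486 g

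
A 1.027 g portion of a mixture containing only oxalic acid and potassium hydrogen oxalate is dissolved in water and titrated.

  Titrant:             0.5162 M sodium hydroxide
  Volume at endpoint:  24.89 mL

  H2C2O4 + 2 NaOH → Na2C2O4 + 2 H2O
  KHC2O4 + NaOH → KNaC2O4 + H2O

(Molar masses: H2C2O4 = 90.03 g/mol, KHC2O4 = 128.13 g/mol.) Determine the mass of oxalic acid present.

0.3354 g

n(NaOH) = 0.02489 × 0.5162 = 0.01285 mol
Let x = n(H2C2O4), y = n(KHC2O4).
Titrant: 2x + 1y = 0.01285;  mass: 90.03x + 128.13y = 1.027
Solving, x = 3.725 × 10^-3 mol, y = 5.398 × 10^-3 mol
mass of H2C2O4 = 3.725 × 10^-3 × 90.03 = 0.3354 g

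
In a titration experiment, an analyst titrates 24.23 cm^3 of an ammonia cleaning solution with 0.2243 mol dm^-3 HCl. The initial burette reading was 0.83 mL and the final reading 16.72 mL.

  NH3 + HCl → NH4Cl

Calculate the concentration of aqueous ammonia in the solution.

0.1471 mol/L

n(HCl) = 0.01589 L × 0.2243 mol/L = 3.564 × 10^-3 mol
n(NH3) = 3.564 × 10^-3 mol (1:1 mole ratio)
[NH3] = 3.564 × 10^-3 mol / 0.02423 L = 0.1471 mol/L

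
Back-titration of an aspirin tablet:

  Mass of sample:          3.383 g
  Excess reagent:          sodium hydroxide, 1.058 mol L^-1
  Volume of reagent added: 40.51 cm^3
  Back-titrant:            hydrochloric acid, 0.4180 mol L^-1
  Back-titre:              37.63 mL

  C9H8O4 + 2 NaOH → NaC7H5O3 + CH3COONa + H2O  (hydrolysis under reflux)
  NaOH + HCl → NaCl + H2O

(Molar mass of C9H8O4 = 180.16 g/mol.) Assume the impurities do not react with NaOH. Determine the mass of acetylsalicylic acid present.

2.444 g

n(NaOH) added = 0.04051 × 1.058 = 0.04286 mol
n(HCl) used in back-titration = 0.03763 × 0.4180 = 0.01573 mol
n(NaOH) left over = 0.01573 mol (1:1 ratio)
n(NaOH) consumed by analyte = 0.04286 − 0.01573 = 0.02713 mol
From the 1:2 ratio, n(C9H8O4) = 1/2 × 0.02713 = 0.01357 mol
mass of C9H8O4 = 0.01357 × 180.16 = 2.444 g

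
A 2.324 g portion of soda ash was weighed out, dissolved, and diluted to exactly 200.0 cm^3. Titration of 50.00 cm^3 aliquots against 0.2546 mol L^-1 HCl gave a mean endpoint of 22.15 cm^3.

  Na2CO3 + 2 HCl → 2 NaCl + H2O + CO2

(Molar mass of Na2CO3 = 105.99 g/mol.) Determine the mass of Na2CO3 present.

n(HCl) per titration = 0.02215 × 0.2546 = 5.639 × 10^-3 mol
From the 1:2 ratio, n(Na2CO3) in each aliquot = 1/2 × 5.639 × 10^-3 = 2.820 × 10^-3 mol
n(Na2CO3) in the whole flask = 2.820 × 10^-3 × 200.0/50.00 = 0.01128 mol
mass of Na2CO3 = 0.01128 × 105.99 = 1.195 g

1.195 g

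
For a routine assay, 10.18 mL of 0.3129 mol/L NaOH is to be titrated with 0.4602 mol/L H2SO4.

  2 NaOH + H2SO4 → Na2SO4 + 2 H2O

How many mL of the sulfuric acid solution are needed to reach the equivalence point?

3.461 mL

n(NaOH) = 0.01018 L × 0.3129 mol/L = 3.185 × 10^-3 mol
From the 1:2 stoichiometry, n(H2SO4) = 1/2 × 3.185 × 10^-3 = 1.593 × 10^-3 mol
V(H2SO4) = 1.593 × 10^-3 mol / 0.4602 mol/L = 0.003461 L = 3.461 mL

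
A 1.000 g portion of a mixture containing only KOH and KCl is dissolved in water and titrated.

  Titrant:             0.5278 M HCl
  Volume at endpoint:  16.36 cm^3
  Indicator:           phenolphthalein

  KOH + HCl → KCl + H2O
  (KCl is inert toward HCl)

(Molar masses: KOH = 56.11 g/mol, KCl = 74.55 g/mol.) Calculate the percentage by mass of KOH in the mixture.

n(HCl) = 0.01636 × 0.5278 = 8.635 × 10^-3 mol
Let x = n(KOH), y = n(KCl).
Titrant: 1x = 8.635 × 10^-3;  mass: 56.11x + 74.55y = 1.000
Solving, x = 8.635 × 10^-3 mol, y = 6.915 × 10^-3 mol
mass of KOH = 8.635 × 10^-3 × 56.11 = 0.4845 g
% KOH = 0.4845 / 1.000 × 100 = 48.45 %

48.45 %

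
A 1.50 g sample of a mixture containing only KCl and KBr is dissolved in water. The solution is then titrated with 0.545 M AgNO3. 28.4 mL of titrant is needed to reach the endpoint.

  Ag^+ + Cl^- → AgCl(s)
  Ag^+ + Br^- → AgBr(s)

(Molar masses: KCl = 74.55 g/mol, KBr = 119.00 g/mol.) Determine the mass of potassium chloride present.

n(AgNO3) = 0.0284 × 0.545 = 0.0155 mol
Let x = n(KCl), y = n(KBr).
Titrant: 1x + 1y = 0.0155;  mass: 74.55x + 119.00y = 1.50
Solving, x = 7.69 × 10^-3 mol, y = 7.79 × 10^-3 mol
mass of KCl = 7.69 × 10^-3 × 74.55 = 0.573 g

0.573 g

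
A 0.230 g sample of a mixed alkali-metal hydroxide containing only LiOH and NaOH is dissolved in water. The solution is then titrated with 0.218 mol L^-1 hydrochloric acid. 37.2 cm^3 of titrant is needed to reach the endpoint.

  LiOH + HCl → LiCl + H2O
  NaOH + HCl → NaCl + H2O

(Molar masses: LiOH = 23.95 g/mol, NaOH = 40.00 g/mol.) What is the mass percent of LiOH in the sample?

61.2 %

n(HCl) = 0.0372 × 0.218 = 8.11 × 10^-3 mol
Let x = n(LiOH), y = n(NaOH).
Titrant: 1x + 1y = 8.11 × 10^-3;  mass: 23.95x + 40.00y = 0.230
Solving, x = 5.88 × 10^-3 mol, y = 2.23 × 10^-3 mol
mass of LiOH = 5.88 × 10^-3 × 23.95 = 0.141 g
% LiOH = 0.141 / 0.230 × 100 = 61.2 %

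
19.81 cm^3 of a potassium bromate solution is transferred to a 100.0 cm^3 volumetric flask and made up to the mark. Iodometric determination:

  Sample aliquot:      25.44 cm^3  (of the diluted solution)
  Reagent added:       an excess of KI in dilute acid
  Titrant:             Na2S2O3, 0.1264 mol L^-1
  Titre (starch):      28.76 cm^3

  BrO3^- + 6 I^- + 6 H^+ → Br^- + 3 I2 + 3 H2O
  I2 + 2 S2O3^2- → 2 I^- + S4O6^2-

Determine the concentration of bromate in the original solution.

0.1202 mol/L

n(S2O3^2-) = 0.02876 × 0.1264 = 3.635 × 10^-3 mol
n(I2) = n(S2O3^2-)/2 = 1.818 × 10^-3 mol
From the 1:3 ratio, n(BrO3^-) in the aliquot = 1/3 × 1.818 × 10^-3 = 6.059 × 10^-4 mol
[BrO3^-]_dilute = 6.059 × 10^-4 / 0.02544 = 0.02382 mol/L
[BrO3^-]_original = 0.02382 × 100.0/19.81 = 0.1202 mol/L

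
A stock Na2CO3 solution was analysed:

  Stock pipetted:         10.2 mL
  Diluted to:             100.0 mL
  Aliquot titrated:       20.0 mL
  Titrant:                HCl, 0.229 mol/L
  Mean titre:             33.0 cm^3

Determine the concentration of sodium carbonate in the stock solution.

Na2CO3 + 2 HCl → 2 NaCl + H2O + CO2
n(HCl) = 0.0330 × 0.229 = 7.56 × 10^-3 mol
From the 1:2 ratio, n(Na2CO3) in the aliquot = 1/2 × 7.56 × 10^-3 = 3.78 × 10^-3 mol
[Na2CO3]_dilute = 3.78 × 10^-3 / 0.0200 = 0.189 mol/L
Dilution factor = 100.0 / 10.2 = 9.804
[Na2CO3]_stock = 0.189 × 9.804 = 1.85 mol/L

1.85 mol/L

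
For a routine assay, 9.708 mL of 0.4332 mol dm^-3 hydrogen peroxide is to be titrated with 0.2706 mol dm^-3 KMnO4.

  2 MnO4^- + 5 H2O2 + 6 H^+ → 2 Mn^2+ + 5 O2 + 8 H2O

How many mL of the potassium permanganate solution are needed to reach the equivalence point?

6.217 mL

n(H2O2) = 0.009708 L × 0.4332 mol/L = 4.206 × 10^-3 mol
From the 2:5 stoichiometry, n(KMnO4) = 2/5 × 4.206 × 10^-3 = 1.682 × 10^-3 mol
V(KMnO4) = 1.682 × 10^-3 mol / 0.2706 mol/L = 0.006217 L = 6.217 mL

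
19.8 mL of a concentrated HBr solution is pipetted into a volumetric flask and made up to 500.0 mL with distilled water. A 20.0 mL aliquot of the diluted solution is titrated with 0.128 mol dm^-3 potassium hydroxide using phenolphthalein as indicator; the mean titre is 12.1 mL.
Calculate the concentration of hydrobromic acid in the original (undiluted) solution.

1.96 mol/L

HBr + KOH → KBr + H2O
n(KOH) = 0.0121 × 0.128 = 1.55 × 10^-3 mol
n(HBr) in the aliquot = 1.55 × 10^-3 mol (1:1 ratio)
[HBr]_dilute = 1.55 × 10^-3 / 0.0200 = 0.0774 mol/L
Dilution factor = 500.0 / 19.8 = 25.25
[HBr]_stock = 0.0774 × 25.25 = 1.96 mol/L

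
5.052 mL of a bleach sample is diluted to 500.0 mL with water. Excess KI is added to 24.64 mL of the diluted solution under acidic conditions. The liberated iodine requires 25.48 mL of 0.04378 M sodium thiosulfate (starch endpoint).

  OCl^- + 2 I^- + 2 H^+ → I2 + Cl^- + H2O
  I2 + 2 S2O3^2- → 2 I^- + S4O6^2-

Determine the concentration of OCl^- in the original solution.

n(S2O3^2-) = 0.02548 × 0.04378 = 1.116 × 10^-3 mol
n(I2) = n(S2O3^2-)/2 = 5.578 × 10^-4 mol
n(OCl^-) in the aliquot = 5.578 × 10^-4 mol (1:1 ratio)
[OCl^-]_dilute = 5.578 × 10^-4 / 0.02464 = 0.02264 mol/L
[OCl^-]_original = 0.02264 × 500.0/5.052 = 2.240 mol/L

2.240 M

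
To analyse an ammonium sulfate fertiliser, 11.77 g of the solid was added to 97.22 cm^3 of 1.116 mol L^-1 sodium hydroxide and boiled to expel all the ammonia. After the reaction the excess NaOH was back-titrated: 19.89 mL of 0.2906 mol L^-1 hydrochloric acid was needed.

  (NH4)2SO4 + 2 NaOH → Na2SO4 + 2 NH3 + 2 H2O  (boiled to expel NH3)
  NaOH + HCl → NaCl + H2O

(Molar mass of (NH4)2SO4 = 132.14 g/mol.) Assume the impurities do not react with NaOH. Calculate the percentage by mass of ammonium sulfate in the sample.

n(NaOH) added = 0.09722 × 1.116 = 0.1085 mol
n(HCl) used in back-titration = 0.01989 × 0.2906 = 5.780 × 10^-3 mol
n(NaOH) left over = 5.780 × 10^-3 mol (1:1 ratio)
n(NaOH) consumed by analyte = 0.1085 − 5.780 × 10^-3 = 0.1027 mol
From the 1:2 ratio, n((NH4)2SO4) = 1/2 × 0.1027 = 0.05136 mol
mass of (NH4)2SO4 = 0.05136 × 132.14 = 6.787 g
% (NH4)2SO4 = 6.787 / 11.77 × 100 = 57.66 %

57.66 %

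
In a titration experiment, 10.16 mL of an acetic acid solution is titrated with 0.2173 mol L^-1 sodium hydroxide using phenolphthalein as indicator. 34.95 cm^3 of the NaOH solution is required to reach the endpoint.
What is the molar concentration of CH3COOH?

CH3COOH + NaOH → CH3COONa + H2O
n(NaOH) = 0.03495 L × 0.2173 mol/L = 7.595 × 10^-3 mol
n(CH3COOH) = 7.595 × 10^-3 mol (1:1 mole ratio)
[CH3COOH] = 7.595 × 10^-3 mol / 0.01016 L = 0.7475 mol/L

0.7475 mol/L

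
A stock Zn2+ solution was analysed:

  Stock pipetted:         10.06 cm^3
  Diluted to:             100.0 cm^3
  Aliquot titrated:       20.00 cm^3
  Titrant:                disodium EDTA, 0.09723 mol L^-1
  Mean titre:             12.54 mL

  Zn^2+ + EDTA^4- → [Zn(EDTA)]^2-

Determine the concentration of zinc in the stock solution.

0.6060 mol/L

n(EDTA) = 0.01254 × 0.09723 = 1.219 × 10^-3 mol
n(Zn2+) in the aliquot = 1.219 × 10^-3 mol (1:1 ratio)
[Zn2+]_dilute = 1.219 × 10^-3 / 0.02000 = 0.06096 mol/L
Dilution factor = 100.0 / 10.06 = 9.940
[Zn2+]_stock = 0.06096 × 9.940 = 0.6060 mol/L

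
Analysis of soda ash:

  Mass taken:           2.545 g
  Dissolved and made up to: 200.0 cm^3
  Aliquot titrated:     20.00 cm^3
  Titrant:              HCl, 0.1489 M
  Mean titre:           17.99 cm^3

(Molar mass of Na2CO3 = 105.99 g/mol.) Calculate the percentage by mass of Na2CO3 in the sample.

55.78 %

Na2CO3 + 2 HCl → 2 NaCl + H2O + CO2
n(HCl) per titration = 0.01799 × 0.1489 = 2.679 × 10^-3 mol
From the 1:2 ratio, n(Na2CO3) in each aliquot = 1/2 × 2.679 × 10^-3 = 1.339 × 10^-3 mol
n(Na2CO3) in the whole flask = 1.339 × 10^-3 × 200.0/20.00 = 0.01339 mol
mass of Na2CO3 = 0.01339 × 105.99 = 1.420 g
% Na2CO3 = 1.420 / 2.545 × 100 = 55.78 %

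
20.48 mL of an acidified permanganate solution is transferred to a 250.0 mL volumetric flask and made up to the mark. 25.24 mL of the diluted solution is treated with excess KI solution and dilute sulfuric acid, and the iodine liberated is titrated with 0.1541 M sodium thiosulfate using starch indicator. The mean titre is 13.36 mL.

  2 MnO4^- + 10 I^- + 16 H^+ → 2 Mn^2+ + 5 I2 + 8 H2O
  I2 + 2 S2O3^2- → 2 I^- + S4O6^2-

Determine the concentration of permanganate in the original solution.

0.1991 M

n(S2O3^2-) = 0.01336 × 0.1541 = 2.059 × 10^-3 mol
n(I2) = n(S2O3^2-)/2 = 1.029 × 10^-3 mol
From the 2:5 ratio, n(MnO4^-) in the aliquot = 2/5 × 1.029 × 10^-3 = 4.118 × 10^-4 mol
[MnO4^-]_dilute = 4.118 × 10^-4 / 0.02524 = 0.01631 mol/L
[MnO4^-]_original = 0.01631 × 250.0/20.48 = 0.1991 mol/L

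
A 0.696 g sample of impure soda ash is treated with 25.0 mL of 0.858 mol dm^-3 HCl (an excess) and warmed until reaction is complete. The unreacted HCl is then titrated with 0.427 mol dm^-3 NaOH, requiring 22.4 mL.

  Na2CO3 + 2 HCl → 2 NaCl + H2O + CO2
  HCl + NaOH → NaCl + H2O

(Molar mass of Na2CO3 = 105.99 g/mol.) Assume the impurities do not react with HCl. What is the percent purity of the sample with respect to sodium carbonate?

90.5 %

n(HCl) added = 0.0250 × 0.858 = 0.0215 mol
n(NaOH) used in back-titration = 0.0224 × 0.427 = 9.56 × 10^-3 mol
n(HCl) left over = 9.56 × 10^-3 mol (1:1 ratio)
n(HCl) consumed by analyte = 0.0215 − 9.56 × 10^-3 = 0.0119 mol
From the 1:2 ratio, n(Na2CO3) = 1/2 × 0.0119 = 5.94 × 10^-3 mol
mass of Na2CO3 = 5.94 × 10^-3 × 105.99 = 0.630 g
% Na2CO3 = 0.630 / 0.696 × 100 = 90.5 %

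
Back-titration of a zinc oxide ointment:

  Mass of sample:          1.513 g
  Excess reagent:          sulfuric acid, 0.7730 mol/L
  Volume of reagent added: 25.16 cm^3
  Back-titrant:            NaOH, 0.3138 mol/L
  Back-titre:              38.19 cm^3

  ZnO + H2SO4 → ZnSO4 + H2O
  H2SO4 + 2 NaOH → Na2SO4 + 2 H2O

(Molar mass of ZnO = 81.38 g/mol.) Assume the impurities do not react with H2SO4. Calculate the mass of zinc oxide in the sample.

1.095 g

n(H2SO4) added = 0.02516 × 0.7730 = 0.01945 mol
n(NaOH) used in back-titration = 0.03819 × 0.3138 = 0.01198 mol
From the 1:2 ratio, n(H2SO4) left over = 1/2 × 0.01198 = 5.992 × 10^-3 mol
n(H2SO4) consumed by analyte = 0.01945 − 5.992 × 10^-3 = 0.01346 mol
n(ZnO) = 0.01346 mol (1:1 ratio)
mass of ZnO = 0.01346 × 81.38 = 1.095 g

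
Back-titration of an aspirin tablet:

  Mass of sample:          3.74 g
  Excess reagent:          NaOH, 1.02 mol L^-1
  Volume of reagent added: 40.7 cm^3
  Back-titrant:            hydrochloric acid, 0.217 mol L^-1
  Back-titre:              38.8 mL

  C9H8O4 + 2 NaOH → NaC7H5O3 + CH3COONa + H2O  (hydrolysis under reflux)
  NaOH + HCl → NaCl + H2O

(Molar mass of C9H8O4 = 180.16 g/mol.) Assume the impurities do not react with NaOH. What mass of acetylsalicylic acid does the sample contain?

n(NaOH) added = 0.0407 × 1.02 = 0.0415 mol
n(HCl) used in back-titration = 0.0388 × 0.217 = 8.42 × 10^-3 mol
n(NaOH) left over = 8.42 × 10^-3 mol (1:1 ratio)
n(NaOH) consumed by analyte = 0.0415 − 8.42 × 10^-3 = 0.0331 mol
From the 1:2 ratio, n(C9H8O4) = 1/2 × 0.0331 = 0.0165 mol
mass of C9H8O4 = 0.0165 × 180.16 = 2.98 g

2.98 g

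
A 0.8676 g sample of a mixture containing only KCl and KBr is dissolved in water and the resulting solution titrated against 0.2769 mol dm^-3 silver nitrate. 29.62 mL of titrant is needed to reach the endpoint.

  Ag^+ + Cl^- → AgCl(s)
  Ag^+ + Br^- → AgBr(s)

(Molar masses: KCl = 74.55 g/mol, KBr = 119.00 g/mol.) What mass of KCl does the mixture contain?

0.1818 g

n(AgNO3) = 0.02962 × 0.2769 = 8.202 × 10^-3 mol
Let x = n(KCl), y = n(KBr).
Titrant: 1x + 1y = 8.202 × 10^-3;  mass: 74.55x + 119.00y = 0.8676
Solving, x = 2.439 × 10^-3 mol, y = 5.763 × 10^-3 mol
mass of KCl = 2.439 × 10^-3 × 74.55 = 0.1818 g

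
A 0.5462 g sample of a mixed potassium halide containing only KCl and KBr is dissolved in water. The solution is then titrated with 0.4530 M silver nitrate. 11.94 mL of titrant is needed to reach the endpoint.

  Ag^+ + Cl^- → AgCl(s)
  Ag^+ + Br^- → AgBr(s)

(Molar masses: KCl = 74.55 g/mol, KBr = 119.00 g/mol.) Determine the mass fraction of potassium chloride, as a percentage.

n(AgNO3) = 0.01194 × 0.4530 = 5.409 × 10^-3 mol
Let x = n(KCl), y = n(KBr).
Titrant: 1x + 1y = 5.409 × 10^-3;  mass: 74.55x + 119.00y = 0.5462
Solving, x = 2.192 × 10^-3 mol, y = 3.216 × 10^-3 mol
mass of KCl = 2.192 × 10^-3 × 74.55 = 0.1634 g
% KCl = 0.1634 / 0.5462 × 100 = 29.92 %

29.92 %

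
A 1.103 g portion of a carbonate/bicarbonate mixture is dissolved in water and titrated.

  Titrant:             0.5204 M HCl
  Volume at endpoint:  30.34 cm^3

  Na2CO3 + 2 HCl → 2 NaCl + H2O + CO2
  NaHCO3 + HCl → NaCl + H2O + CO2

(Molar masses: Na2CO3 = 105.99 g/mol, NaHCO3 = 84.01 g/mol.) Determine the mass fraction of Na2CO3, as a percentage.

n(HCl) = 0.03034 × 0.5204 = 0.01579 mol
Let x = n(Na2CO3), y = n(NaHCO3).
Titrant: 2x + 1y = 0.01579;  mass: 105.99x + 84.01y = 1.103
Solving, x = 3.602 × 10^-3 mol, y = 8.585 × 10^-3 mol
mass of Na2CO3 = 3.602 × 10^-3 × 105.99 = 0.3818 g
% Na2CO3 = 0.3818 / 1.103 × 100 = 34.61 %

34.61 %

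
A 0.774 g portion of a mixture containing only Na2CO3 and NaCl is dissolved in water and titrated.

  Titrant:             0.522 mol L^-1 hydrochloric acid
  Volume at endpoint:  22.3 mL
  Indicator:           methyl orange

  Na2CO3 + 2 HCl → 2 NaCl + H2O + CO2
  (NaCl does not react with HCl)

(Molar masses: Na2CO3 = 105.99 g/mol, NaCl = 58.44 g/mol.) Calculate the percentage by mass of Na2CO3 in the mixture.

79.7 %

n(HCl) = 0.0223 × 0.522 = 0.0116 mol
Let x = n(Na2CO3), y = n(NaCl).
Titrant: 2x = 0.0116;  mass: 105.99x + 58.44y = 0.774
Solving, x = 5.82 × 10^-3 mol, y = 2.69 × 10^-3 mol
mass of Na2CO3 = 5.82 × 10^-3 × 105.99 = 0.617 g
% Na2CO3 = 0.617 / 0.774 × 100 = 79.7 %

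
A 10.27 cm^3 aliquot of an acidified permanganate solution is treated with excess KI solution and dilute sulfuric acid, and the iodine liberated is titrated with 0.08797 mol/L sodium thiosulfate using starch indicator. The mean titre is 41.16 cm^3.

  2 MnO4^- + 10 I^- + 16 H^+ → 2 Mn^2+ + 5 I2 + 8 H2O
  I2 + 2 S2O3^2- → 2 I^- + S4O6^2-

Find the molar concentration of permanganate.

0.07051 mol/L

n(S2O3^2-) = 0.04116 × 0.08797 = 3.621 × 10^-3 mol
n(I2) = n(S2O3^2-)/2 = 1.810 × 10^-3 mol
From the 2:5 ratio, n(MnO4^-) in the aliquot = 2/5 × 1.810 × 10^-3 = 7.242 × 10^-4 mol
[MnO4^-] = 7.242 × 10^-4 / 0.01027 = 0.07051 mol/L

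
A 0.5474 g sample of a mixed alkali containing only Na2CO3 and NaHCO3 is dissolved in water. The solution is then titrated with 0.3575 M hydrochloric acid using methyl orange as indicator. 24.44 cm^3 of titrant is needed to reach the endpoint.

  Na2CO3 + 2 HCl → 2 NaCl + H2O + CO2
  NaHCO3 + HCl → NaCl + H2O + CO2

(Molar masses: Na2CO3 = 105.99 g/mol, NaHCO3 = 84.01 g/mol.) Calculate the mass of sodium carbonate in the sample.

n(HCl) = 0.02444 × 0.3575 = 8.737 × 10^-3 mol
Let x = n(Na2CO3), y = n(NaHCO3).
Titrant: 2x + 1y = 8.737 × 10^-3;  mass: 105.99x + 84.01y = 0.5474
Solving, x = 3.009 × 10^-3 mol, y = 2.720 × 10^-3 mol
mass of Na2CO3 = 3.009 × 10^-3 × 105.99 = 0.3189 g

0.3189 g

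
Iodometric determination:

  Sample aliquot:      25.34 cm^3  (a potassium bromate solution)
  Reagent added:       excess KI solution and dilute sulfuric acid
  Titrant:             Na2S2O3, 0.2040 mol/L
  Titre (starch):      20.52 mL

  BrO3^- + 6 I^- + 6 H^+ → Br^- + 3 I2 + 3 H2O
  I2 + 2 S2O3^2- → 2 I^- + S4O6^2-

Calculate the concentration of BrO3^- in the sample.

n(S2O3^2-) = 0.02052 × 0.2040 = 4.186 × 10^-3 mol
n(I2) = n(S2O3^2-)/2 = 2.093 × 10^-3 mol
From the 1:3 ratio, n(BrO3^-) in the aliquot = 1/3 × 2.093 × 10^-3 = 6.977 × 10^-4 mol
[BrO3^-] = 6.977 × 10^-4 / 0.02534 = 0.02753 mol/L

0.02753 mol/L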